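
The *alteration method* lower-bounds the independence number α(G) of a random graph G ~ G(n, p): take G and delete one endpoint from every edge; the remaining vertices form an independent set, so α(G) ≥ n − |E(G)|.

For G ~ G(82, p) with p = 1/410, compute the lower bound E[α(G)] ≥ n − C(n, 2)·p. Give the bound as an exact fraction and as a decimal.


E[|E(G)|] = C(82, 2)·p = 3321 · (1/410) = 81/10.
E[α(G)] ≥ n − E[|E(G)|] = 82 − 81/10 = 739/10.
Numerically: ≈ 73.900000.
(This is only a lower bound; the true E[α(G)] may be larger.)

E[α(G)] ≥ 739/10 ≈ 73.900000.


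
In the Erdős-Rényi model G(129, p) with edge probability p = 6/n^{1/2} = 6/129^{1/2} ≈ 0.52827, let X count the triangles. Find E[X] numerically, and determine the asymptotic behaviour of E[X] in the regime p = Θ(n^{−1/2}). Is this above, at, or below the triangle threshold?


Number of potential triangles: C(129, 3) = 349504.
Each occurs with probability p³ ≈ (0.52827)³ ≈ 1.4742434e-01.
By linearity: E[X] = C(129, 3)·p³ ≈ 349504 · 1.4742434e-01 ≈ 51525.39576.
Since α = 1/2 < 1, p = c/n^{1/2} ≫ 1/n is above the triangle threshold p ~ 1/n. Asymptotically E[X] ~ (c³/6)·n^{3(1−α)} = (6³/6)·n^{1.5} → ∞; triangles are abundant w.h.p.

E[X] ≈ 51525.39576; in regime p = Θ(1/n^{1/2}) E[X] diverges (above the triangle threshold p ~ 1/n).


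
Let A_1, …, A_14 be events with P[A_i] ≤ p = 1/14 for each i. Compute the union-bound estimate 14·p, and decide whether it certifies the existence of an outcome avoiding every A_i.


Union bound: P[∪_{i=1}^{14} A_i] ≤ Σ_i P[A_i] ≤ 14·p = 14·(1/14) = 1.
Numerically: 1 ≈ 1.000000.
Is 1 < 1? NO.
Since the bound 1 is ≥ 1, the union bound is uninformative here; it does NOT by itself certify existence.

14·p = 1 ≈ 1.000000; existence NOT certified by the union bound.


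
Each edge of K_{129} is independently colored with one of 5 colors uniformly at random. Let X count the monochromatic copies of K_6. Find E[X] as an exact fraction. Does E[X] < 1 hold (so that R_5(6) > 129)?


E[X] = C(129, 6) · 5^{1 − 15} = 5688177600 · 5^{−14} = 5688177600/6103515625.
As a reduced fraction: E[X] = 227527104/244140625 ≈ 0.9319510.
Is E[X] < 1? YES.
Since E[X] < 1, there exists a 5-coloring of K_{129} with no monochromatic K_6; hence R_5(6) > 129.

E[X] = 227527104/244140625 ≈ 0.9319510; E[X] < 1, so R_5(6) > 129.


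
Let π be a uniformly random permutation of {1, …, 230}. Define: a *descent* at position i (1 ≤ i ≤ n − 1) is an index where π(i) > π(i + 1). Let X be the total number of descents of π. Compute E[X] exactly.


Write X = Σ X_I over i = 1, …, 229, with X_I the indicator of one descent.
There are 229 indicators.
For each fixed i, the pair (π(i), π(i+1)) is a uniformly random ordered pair of distinct values from {1, …, 230}; by symmetry P[π(i) > π(i+1)] = 1/2.
By linearity: E[X] = 229 · (1/2) = (230 − 1) · (1/2) = 229/2 ≈ 114.500000.

E[X] = 229/2 = 114.500000.


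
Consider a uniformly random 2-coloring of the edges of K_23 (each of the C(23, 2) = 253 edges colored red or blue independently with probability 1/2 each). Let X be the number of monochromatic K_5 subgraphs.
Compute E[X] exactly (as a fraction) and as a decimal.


Let X = Σ_S X_S over the C(23, 5) = 33649 subsets S of size 5, where X_S = 1 if the K_5 on S is monochromatic.
For a fixed S, the K_5 on S has C(5, 2) = 10 edges. P[all 10 edges red] = (1/2)^10, and likewise for blue, so P[monochromatic] = 2·(1/2)^10 = 2^{1 − 10} = 1/512.
By linearity of expectation: E[X] = C(23, 5) · 2^{1 − 10} = 33649 · 1/512 = 33649/512.
Numerically: E[X] ≈ 65.7207.

E[X] = C(23,5)·2^(1−C(5,2)) = 33649/512 ≈ 65.7207.


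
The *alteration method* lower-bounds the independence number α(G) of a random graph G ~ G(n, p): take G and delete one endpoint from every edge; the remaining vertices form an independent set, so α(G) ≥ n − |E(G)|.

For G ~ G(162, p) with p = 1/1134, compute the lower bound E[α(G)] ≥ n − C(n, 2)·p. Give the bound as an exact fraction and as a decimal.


E[|E(G)|] = C(162, 2)·p = 13041 · (1/1134) = 23/2.
E[α(G)] ≥ n − E[|E(G)|] = 162 − 23/2 = 301/2.
Numerically: ≈ 150.500.
(This is only a lower bound; the true E[α(G)] may be larger.)

E[α(G)] ≥ 301/2 ≈ 150.500.


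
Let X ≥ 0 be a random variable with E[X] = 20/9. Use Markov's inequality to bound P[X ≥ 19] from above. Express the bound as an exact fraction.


μ = E[X] = 20/9, a = 19.
Markov: P[X ≥ 19] ≤ μ/a = (20/9)/19 = 20/171.
Numerically: ≈ 0.11696.
(Since a = 19 > μ = 2.22222, the bound 20/171 is < 1 and informative.)

P[X ≥ 19] ≤ 20/171 ≈ 0.11696.


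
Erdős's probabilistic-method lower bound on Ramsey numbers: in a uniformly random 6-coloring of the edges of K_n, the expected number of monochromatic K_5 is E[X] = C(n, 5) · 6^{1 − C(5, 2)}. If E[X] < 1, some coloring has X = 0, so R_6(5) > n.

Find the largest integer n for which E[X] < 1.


We need C(n, 5) · 6^{1 − 10} < 1, i.e. C(n, 5) < 6^{10 − 1} = 10077696.
Check values of n near the boundary:
  n = 62: C(62, 5) = 6471002; 6471002 < 10077696? YES
  n = 63: C(63, 5) = 7028847; 7028847 < 10077696? YES
  n = 64: C(64, 5) = 7624512; 7624512 < 10077696? YES
  n = 65: C(65, 5) = 8259888; 8259888 < 10077696? YES
  n = 66: C(66, 5) = 8936928; 8936928 < 10077696? YES
  n = 67: C(67, 5) = 9657648; 9657648 < 10077696? YES
  n = 68: C(68, 5) = 10424128; 10424128 < 10077696? NO
  n = 69: C(69, 5) = 11238513; 11238513 < 10077696? NO
The largest n with C(n, 5) < 10077696 is n = 67 (where E[X] = 67067/69984 ≈ 0.958319). Hence R_6(5) > 67, i.e. R_6(5) ≥ 68.

Largest n = 67; hence R_6(5) > 67.


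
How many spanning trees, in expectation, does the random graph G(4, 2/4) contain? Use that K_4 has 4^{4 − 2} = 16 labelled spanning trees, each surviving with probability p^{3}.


K_4 has 4^{4 − 2} = 16 labelled spanning trees.
For each such spanning tree H, let X_H = 1 if all 3 edges of H are present in G. Then P[X_H = 1] = p^{3} = (1/2)^{3} = 1/8.
By linearity of expectation: E[X] = Σ_H E[X_H] = 16 · p^{3} = 16 · 1/8 = 2.
Numerically: E[X] ≈ 2.

E[X] = 16 · (1/2)^{3} = 2 ≈ 2.


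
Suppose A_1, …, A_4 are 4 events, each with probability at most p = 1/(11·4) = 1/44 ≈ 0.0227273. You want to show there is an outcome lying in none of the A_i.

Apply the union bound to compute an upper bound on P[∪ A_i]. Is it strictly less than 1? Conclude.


Union bound: P[∪_{i=1}^{4} A_i] ≤ Σ_i P[A_i] ≤ 4·p = 4·(1/44) = 1/11.
Numerically: 1/11 ≈ 0.0909091.
Is 1/11 < 1? YES.
Since P[∪ A_i] ≤ 1/11 < 1, the complement has P[∩ A_i^c] ≥ 1 − 1/11 = 10/11 > 0, so some outcome avoids every A_i.

4·p = 1/11 ≈ 0.0909091; existence CERTIFIED by the union bound.


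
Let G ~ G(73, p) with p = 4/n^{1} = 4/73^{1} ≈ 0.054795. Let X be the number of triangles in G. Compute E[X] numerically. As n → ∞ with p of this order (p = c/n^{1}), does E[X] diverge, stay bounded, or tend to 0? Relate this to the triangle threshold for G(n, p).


Number of potential triangles: C(73, 3) = 62196.
Each occurs with probability p³ ≈ (0.054795)³ ≈ 1.6451723e-04.
By linearity: E[X] = C(73, 3)·p³ ≈ 62196 · 1.6451723e-04 ≈ 10.23231.
Here α = 1, so p = 4/n is exactly at the triangle threshold p ~ 1/n. Asymptotically E[X] → c³/6 = 4³/6 = 32/3 ≈ 10.66667, a bounded constant. In this regime the triangle count is asymptotically Poisson(c³/6).

E[X] ≈ 10.23231; in regime p = Θ(1/n^{1}) E[X] stays bounded (at the triangle threshold p ~ 1/n).


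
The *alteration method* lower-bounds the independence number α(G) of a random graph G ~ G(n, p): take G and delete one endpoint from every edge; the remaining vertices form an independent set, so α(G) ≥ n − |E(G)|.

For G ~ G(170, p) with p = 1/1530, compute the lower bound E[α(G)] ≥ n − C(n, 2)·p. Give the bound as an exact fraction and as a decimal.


E[|E(G)|] = C(170, 2)·p = 14365 · (1/1530) = 169/18.
E[α(G)] ≥ n − E[|E(G)|] = 170 − 169/18 = 2891/18.
Numerically: ≈ 160.6111.
(This is only a lower bound; the true E[α(G)] may be larger.)

E[α(G)] ≥ 2891/18 ≈ 160.6111.


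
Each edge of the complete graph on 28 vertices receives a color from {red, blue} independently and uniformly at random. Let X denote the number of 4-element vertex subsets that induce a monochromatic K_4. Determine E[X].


Let X = Σ_S X_S over the C(28, 4) = 20475 subsets S of size 4, where X_S = 1 if the K_4 on S is monochromatic.
For a fixed S, the K_4 on S has C(4, 2) = 6 edges. P[all 6 edges red] = (1/2)^6, and likewise for blue, so P[monochromatic] = 2·(1/2)^6 = 2^{1 − 6} = 1/32.
Summing: E[X] = C(28, 4) · 2^{1 − 6} = 20475 · 1/32 = 20475/32.
Numerically: E[X] ≈ 639.8438.

E[X] = C(28,4)·2^(1−C(4,2)) = 20475/32 ≈ 639.8438.


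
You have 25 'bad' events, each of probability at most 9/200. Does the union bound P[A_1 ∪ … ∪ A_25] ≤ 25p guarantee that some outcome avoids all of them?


Union bound: P[∪_{i=1}^{25} A_i] ≤ Σ_i P[A_i] ≤ 25·p = 25·(9/200) = 9/8.
Numerically: 9/8 ≈ 1.1250.
Is 9/8 < 1? NO.
Since the bound 9/8 is ≥ 1, the union bound is uninformative here; it does NOT by itself certify existence.

25·p = 9/8 ≈ 1.1250; existence NOT certified by the union bound.


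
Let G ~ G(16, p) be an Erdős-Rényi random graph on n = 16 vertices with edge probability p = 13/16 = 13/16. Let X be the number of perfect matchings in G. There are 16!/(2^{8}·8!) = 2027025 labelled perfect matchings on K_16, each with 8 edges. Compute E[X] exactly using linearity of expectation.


K_16 has 16!/(2^{8}·8!) = 2027025 labelled perfect matchings.
For each such perfect matching H, let X_H = 1 if all 8 edges of H are present in G. Then P[X_H = 1] = p^{8} = (13/16)^{8} = 815730721/4294967296.
By linearity of expectation: E[X] = Σ_H E[X_H] = 2027025 · p^{8} = 2027025 · 815730721/4294967296 = 1653506564735025/4294967296.
Numerically: E[X] ≈ 384987.

E[X] = 2027025 · (13/16)^{8} = 1653506564735025/4294967296 ≈ 384987.


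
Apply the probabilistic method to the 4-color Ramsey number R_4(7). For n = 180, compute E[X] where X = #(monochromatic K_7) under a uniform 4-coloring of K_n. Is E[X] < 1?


E[X] = C(180, 7) · 4^{1 − 21} = 1079414463600 · 4^{−20} = 1079414463600/1099511627776.
As a reduced fraction: E[X] = 67463403975/68719476736 ≈ 0.981722.
Is E[X] < 1? YES.
Since E[X] < 1, there exists a 4-coloring of K_{180} with no monochromatic K_7; hence R_4(7) > 180.

E[X] = 67463403975/68719476736 ≈ 0.981722; E[X] < 1, so R_4(7) > 180.


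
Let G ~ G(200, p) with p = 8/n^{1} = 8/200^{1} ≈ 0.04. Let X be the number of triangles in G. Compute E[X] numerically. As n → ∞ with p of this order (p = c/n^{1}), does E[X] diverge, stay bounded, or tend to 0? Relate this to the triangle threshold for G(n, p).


Number of potential triangles: C(200, 3) = 1313400.
Each occurs with probability p³ ≈ (0.04)³ ≈ 6.40000e-05.
By linearity: E[X] = C(200, 3)·p³ ≈ 1313400 · 6.40000e-05 ≈ 84.058.
Here α = 1, so p = 8/n is exactly at the triangle threshold p ~ 1/n. Asymptotically E[X] → c³/6 = 8³/6 = 256/3 ≈ 85.333, a bounded constant. In this regime the triangle count is asymptotically Poisson(c³/6).

E[X] ≈ 84.058; in regime p = Θ(1/n^{1}) E[X] stays bounded (at the triangle threshold p ~ 1/n).


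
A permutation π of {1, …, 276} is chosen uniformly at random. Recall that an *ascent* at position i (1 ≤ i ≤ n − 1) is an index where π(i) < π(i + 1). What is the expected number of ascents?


Write X = Σ X_I over i = 1, …, 275, with X_I the indicator of one ascent.
There are 275 indicators.
For each fixed i, the pair (π(i), π(i+1)) is a uniformly random ordered pair of distinct values from {1, …, 276}; by symmetry P[π(i) < π(i+1)] = 1/2.
By linearity: E[X] = 275 · (1/2) = (276 − 1) · (1/2) = 275/2 ≈ 137.500.

E[X] = 275/2 = 137.500.


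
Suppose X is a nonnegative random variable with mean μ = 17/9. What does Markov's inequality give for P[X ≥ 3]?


μ = E[X] = 17/9, a = 3.
Markov: P[X ≥ 3] ≤ μ/a = (17/9)/3 = 17/27.
Numerically: ≈ 0.6296.
(Since a = 3 > μ = 1.8889, the bound 17/27 is < 1 and informative.)

P[X ≥ 3] ≤ 17/27 ≈ 0.6296.


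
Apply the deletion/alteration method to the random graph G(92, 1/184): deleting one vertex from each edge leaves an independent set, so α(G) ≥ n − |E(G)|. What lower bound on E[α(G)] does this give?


E[|E(G)|] = C(92, 2)·p = 4186 · (1/184) = 91/4.
E[α(G)] ≥ n − E[|E(G)|] = 92 − 91/4 = 277/4.
Numerically: ≈ 69.250.
(This is only a lower bound; the true E[α(G)] may be larger.)

E[α(G)] ≥ 277/4 ≈ 69.250.


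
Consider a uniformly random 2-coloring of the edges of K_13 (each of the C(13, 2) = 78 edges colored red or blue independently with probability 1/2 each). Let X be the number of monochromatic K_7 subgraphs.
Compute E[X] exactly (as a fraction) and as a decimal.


Let X = Σ_S X_S over the C(13, 7) = 1716 subsets S of size 7, where X_S = 1 if the K_7 on S is monochromatic.
For a fixed S, the K_7 on S has C(7, 2) = 21 edges. P[all 21 edges red] = (1/2)^21, and likewise for blue, so P[monochromatic] = 2·(1/2)^21 = 2^{1 − 21} = 1/1048576.
By linearity of expectation: E[X] = C(13, 7) · 2^{1 − 21} = 1716 · 1/1048576 = 429/262144.
Numerically: E[X] ≈ 0.001637.

E[X] = C(13,7)·2^(1−C(7,2)) = 429/262144 ≈ 0.001637.


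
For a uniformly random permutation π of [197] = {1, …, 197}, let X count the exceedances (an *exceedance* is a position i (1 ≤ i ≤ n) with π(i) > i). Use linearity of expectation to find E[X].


Write X = Σ_{i=1}^{197} X_i, where X_i = 1_{π(i) > i}.
For each fixed i, π(i) is uniform over {1, …, 197} (marginal of a uniform permutation), so P[π(i) > i] = (n − i)/n. Summing: Σ_{i=1}^{197} (n − i)/n = (0 + 1 + … + 196)/197 = 197(197 − 1)/(2·197) = (197 − 1)/2.
Hence E[X] = Σ_{i=1}^{197} (197 − i)/197 = 98 ≈ 98.000.

E[X] = 98 = 98.000.


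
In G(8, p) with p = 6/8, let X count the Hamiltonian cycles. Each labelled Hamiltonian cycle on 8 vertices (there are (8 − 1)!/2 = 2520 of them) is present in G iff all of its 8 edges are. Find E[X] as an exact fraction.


K_8 has (8 − 1)!/2 = 2520 labelled Hamiltonian cycles.
For each such Hamiltonian cycle H, let X_H = 1 if all 8 edges of H are present in G. Then P[X_H = 1] = p^{8} = (3/4)^{8} = 6561/65536.
Summing the indicators: E[X] = Σ_H E[X_H] = 2520 · p^{8} = 2520 · 6561/65536 = 2066715/8192.
Numerically: E[X] ≈ 252.285.

E[X] = 2520 · (3/4)^{8} = 2066715/8192 ≈ 252.285.


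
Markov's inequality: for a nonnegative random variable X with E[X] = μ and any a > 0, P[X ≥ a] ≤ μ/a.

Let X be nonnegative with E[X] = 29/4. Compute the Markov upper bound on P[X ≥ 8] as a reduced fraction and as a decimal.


μ = E[X] = 29/4, a = 8.
Markov: P[X ≥ 8] ≤ μ/a = (29/4)/8 = 29/32.
Numerically: ≈ 0.9062.
(Since a = 8 > μ = 7.2500, the bound 29/32 is < 1 and informative.)

P[X ≥ 8] ≤ 29/32 ≈ 0.9062.


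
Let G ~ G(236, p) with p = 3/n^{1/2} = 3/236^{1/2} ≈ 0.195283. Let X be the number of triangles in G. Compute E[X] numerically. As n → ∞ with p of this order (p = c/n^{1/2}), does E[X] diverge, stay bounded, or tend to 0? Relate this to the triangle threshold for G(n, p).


Number of potential triangles: C(236, 3) = 2162940.
Each occurs with probability p³ ≈ (0.195283)³ ≈ 7.44724703e-03.
By linearity: E[X] = C(236, 3)·p³ ≈ 2162940 · 7.44724703e-03 ≈ 16107.948483.
Since α = 1/2 < 1, p = c/n^{1/2} ≫ 1/n is above the triangle threshold p ~ 1/n. Asymptotically E[X] ~ (c³/6)·n^{3(1−α)} = (3³/6)·n^{1.5} → ∞; triangles are abundant w.h.p.

E[X] ≈ 16107.948483; in regime p = Θ(1/n^{1/2}) E[X] diverges (above the triangle threshold p ~ 1/n).


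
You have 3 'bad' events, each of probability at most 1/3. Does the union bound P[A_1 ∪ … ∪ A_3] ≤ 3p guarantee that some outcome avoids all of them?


Union bound: P[∪_{i=1}^{3} A_i] ≤ Σ_i P[A_i] ≤ 3·p = 3·(1/3) = 1.
Numerically: 1 ≈ 1.000.
Is 1 < 1? NO.
Since the bound 1 is ≥ 1, the union bound is uninformative here; it does NOT by itself certify existence.

3·p = 1 ≈ 1.000; existence NOT certified by the union bound.


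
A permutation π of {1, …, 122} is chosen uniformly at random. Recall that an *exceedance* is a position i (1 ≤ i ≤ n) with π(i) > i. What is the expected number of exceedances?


Write X = Σ_{i=1}^{122} X_i, where X_i = 1_{π(i) > i}.
For each fixed i, π(i) is uniform over {1, …, 122} (marginal of a uniform permutation), so P[π(i) > i] = (n − i)/n. Summing: Σ_{i=1}^{122} (n − i)/n = (0 + 1 + … + 121)/122 = 122(122 − 1)/(2·122) = (122 − 1)/2.
Hence E[X] = Σ_{i=1}^{122} (122 − i)/122 = 121/2 ≈ 60.5000.

E[X] = 121/2 = 60.5000.


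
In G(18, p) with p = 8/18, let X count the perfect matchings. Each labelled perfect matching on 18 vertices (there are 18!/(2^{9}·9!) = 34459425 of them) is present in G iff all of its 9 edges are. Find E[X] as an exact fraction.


K_18 has 18!/(2^{9}·9!) = 34459425 labelled perfect matchings.
For each such perfect matching H, let X_H = 1 if all 9 edges of H are present in G. Then P[X_H = 1] = p^{9} = (4/9)^{9} = 262144/387420489.
By linearity of expectation: E[X] = Σ_H E[X_H] = 34459425 · p^{9} = 34459425 · 262144/387420489 = 111522611200/4782969.
Numerically: E[X] ≈ 2.33e+04.

E[X] = 34459425 · (4/9)^{9} = 111522611200/4782969 ≈ 2.33e+04.


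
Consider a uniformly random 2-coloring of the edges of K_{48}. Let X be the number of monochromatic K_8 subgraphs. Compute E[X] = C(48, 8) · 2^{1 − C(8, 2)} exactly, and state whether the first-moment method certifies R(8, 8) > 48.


E[X] = C(48, 8) · 2^{1 − 28} = 377348994 · 2^{−27} = 377348994/134217728.
As a reduced fraction: E[X] = 188674497/67108864 ≈ 2.81147.
Is E[X] < 1? NO.
Since E[X] ≥ 1, the first-moment bound is inconclusive at n = 48; it does NOT by itself certify R(8, 8) > 48.

E[X] = 188674497/67108864 ≈ 2.81147; E[X] ≥ 1; first-moment method inconclusive here.


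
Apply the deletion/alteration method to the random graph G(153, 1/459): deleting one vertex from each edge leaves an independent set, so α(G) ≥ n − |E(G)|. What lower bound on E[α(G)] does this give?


E[|E(G)|] = C(153, 2)·p = 11628 · (1/459) = 76/3.
E[α(G)] ≥ n − E[|E(G)|] = 153 − 76/3 = 383/3.
Numerically: ≈ 127.667.
(This is only a lower bound; the true E[α(G)] may be larger.)

E[α(G)] ≥ 383/3 ≈ 127.667.


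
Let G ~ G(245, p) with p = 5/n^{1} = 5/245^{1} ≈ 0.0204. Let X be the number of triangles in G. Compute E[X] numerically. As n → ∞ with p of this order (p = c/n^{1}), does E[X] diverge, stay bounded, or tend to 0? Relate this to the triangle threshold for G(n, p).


Number of potential triangles: C(245, 3) = 2421090.
Each occurs with probability p³ ≈ (0.0204)³ ≈ 8.49986e-06.
By linearity: E[X] = C(245, 3)·p³ ≈ 2421090 · 8.49986e-06 ≈ 20.579.
Here α = 1, so p = 5/n is exactly at the triangle threshold p ~ 1/n. Asymptotically E[X] → c³/6 = 5³/6 = 125/6 ≈ 20.833, a bounded constant. In this regime the triangle count is asymptotically Poisson(c³/6).

E[X] ≈ 20.579; in regime p = Θ(1/n^{1}) E[X] stays bounded (at the triangle threshold p ~ 1/n).


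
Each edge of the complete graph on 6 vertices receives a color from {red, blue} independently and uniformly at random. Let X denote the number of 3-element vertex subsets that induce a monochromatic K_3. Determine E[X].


Let X = Σ_S X_S over the C(6, 3) = 20 subsets S of size 3, where X_S = 1 if the K_3 on S is monochromatic.
For a fixed S, the K_3 on S has C(3, 2) = 3 edges. P[all 3 edges red] = (1/2)^3, and likewise for blue, so P[monochromatic] = 2·(1/2)^3 = 2^{1 − 3} = 1/4.
By linearity of expectation: E[X] = C(6, 3) · 2^{1 − 3} = 20 · 1/4 = 5.
Numerically: E[X] ≈ 5.0000.

E[X] = C(6,3)·2^(1−C(3,2)) = 5 ≈ 5.0000.


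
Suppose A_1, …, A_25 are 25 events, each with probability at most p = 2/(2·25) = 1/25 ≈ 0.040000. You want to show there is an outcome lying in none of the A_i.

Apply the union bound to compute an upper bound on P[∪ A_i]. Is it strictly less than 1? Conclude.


Union bound: P[∪_{i=1}^{25} A_i] ≤ Σ_i P[A_i] ≤ 25·p = 25·(1/25) = 1.
Numerically: 1 ≈ 1.000000.
Is 1 < 1? NO.
Since the bound 1 is ≥ 1, the union bound is uninformative here; it does NOT by itself certify existence.

25·p = 1 ≈ 1.000000; existence NOT certified by the union bound.


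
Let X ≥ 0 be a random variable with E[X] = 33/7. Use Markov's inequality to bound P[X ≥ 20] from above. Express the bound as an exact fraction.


μ = E[X] = 33/7, a = 20.
Markov: P[X ≥ 20] ≤ μ/a = (33/7)/20 = 33/140.
Numerically: ≈ 0.236.
(Since a = 20 > μ = 4.714, the bound 33/140 is < 1 and informative.)

P[X ≥ 20] ≤ 33/140 ≈ 0.236.


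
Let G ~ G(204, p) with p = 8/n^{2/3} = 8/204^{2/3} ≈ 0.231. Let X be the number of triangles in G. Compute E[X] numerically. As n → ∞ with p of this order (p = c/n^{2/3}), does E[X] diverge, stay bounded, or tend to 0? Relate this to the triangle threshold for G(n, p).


Number of potential triangles: C(204, 3) = 1394204.
Each occurs with probability p³ ≈ (0.231)³ ≈ 1.23030e-02.
By linearity: E[X] = C(204, 3)·p³ ≈ 1394204 · 1.23030e-02 ≈ 17152.837.
Since α = 2/3 < 1, p = c/n^{2/3} ≫ 1/n is above the triangle threshold p ~ 1/n. Asymptotically E[X] ~ (c³/6)·n^{3(1−α)} = (8³/6)·n^{1} → ∞; triangles are abundant w.h.p.

E[X] ≈ 17152.837; in regime p = Θ(1/n^{2/3}) E[X] diverges (above the triangle threshold p ~ 1/n).


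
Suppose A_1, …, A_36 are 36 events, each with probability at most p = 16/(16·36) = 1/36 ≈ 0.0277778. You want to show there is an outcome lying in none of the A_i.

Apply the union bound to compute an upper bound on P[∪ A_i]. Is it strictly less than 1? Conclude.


Union bound: P[∪_{i=1}^{36} A_i] ≤ Σ_i P[A_i] ≤ 36·p = 36·(1/36) = 1.
Numerically: 1 ≈ 1.0000000.
Is 1 < 1? NO.
Since the bound 1 is ≥ 1, the union bound is uninformative here; it does NOT by itself certify existence.

36·p = 1 ≈ 1.0000000; existence NOT certified by the union bound.


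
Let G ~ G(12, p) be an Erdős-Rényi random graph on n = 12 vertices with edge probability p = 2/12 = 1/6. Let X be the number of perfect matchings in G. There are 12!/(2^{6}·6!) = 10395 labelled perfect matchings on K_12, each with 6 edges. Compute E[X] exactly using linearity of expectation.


K_12 has 12!/(2^{6}·6!) = 10395 labelled perfect matchings.
For each such perfect matching H, let X_H = 1 if all 6 edges of H are present in G. Then P[X_H = 1] = p^{6} = (1/6)^{6} = 1/46656.
Summing the indicators: E[X] = Σ_H E[X_H] = 10395 · p^{6} = 10395 · 1/46656 = 385/1728.
Numerically: E[X] ≈ 0.223.

E[X] = 10395 · (1/6)^{6} = 385/1728 ≈ 0.223.


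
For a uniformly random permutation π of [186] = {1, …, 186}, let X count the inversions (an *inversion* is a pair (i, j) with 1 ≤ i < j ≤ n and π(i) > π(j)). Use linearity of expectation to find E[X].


Write X = Σ X_I over the C(186, 2) = 17205 pairs i < j, with X_I the indicator of one inversion.
There are 17205 indicators.
For each fixed pair i < j, the values π(i) and π(j) are two distinct elements of {1, …, 186} in uniformly random order; by symmetry P[π(i) > π(j)] = 1/2.
By linearity: E[X] = 17205 · (1/2) = C(186, 2) · (1/2) = 17205/2 = 17205/2 ≈ 8602.500.

E[X] = 17205/2 = 8602.500.


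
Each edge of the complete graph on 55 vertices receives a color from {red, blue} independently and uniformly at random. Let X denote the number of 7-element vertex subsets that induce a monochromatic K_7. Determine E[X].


Let X = Σ_S X_S over the C(55, 7) = 202927725 subsets S of size 7, where X_S = 1 if the K_7 on S is monochromatic.
For a fixed S, the K_7 on S has C(7, 2) = 21 edges. P[all 21 edges red] = (1/2)^21, and likewise for blue, so P[monochromatic] = 2·(1/2)^21 = 2^{1 − 21} = 1/1048576.
Summing: E[X] = C(55, 7) · 2^{1 − 21} = 202927725 · 1/1048576 = 202927725/1048576.
Numerically: E[X] ≈ 193.5270.

E[X] = C(55,7)·2^(1−C(7,2)) = 202927725/1048576 ≈ 193.5270.


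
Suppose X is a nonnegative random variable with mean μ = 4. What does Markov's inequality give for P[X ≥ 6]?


μ = E[X] = 4, a = 6.
Markov: P[X ≥ 6] ≤ μ/a = (4)/6 = 2/3.
Numerically: ≈ 0.6667.
(Since a = 6 > μ = 4.0000, the bound 2/3 is < 1 and informative.)

P[X ≥ 6] ≤ 2/3 ≈ 0.6667.


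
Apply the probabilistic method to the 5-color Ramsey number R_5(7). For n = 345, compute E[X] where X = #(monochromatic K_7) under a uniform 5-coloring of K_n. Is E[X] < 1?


E[X] = C(345, 7) · 5^{1 − 21} = 108567596033820 · 5^{−20} = 108567596033820/95367431640625.
As a reduced fraction: E[X] = 21713519206764/19073486328125 ≈ 1.138.
Is E[X] < 1? NO.
Since E[X] ≥ 1, the first-moment bound is inconclusive at n = 345; it does NOT by itself certify R_5(7) > 345.

E[X] = 21713519206764/19073486328125 ≈ 1.138; E[X] ≥ 1; first-moment method inconclusive here.


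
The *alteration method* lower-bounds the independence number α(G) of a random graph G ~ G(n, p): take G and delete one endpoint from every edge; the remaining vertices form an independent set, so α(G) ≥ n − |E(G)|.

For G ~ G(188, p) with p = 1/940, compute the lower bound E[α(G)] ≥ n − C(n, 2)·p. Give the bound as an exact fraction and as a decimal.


E[|E(G)|] = C(188, 2)·p = 17578 · (1/940) = 187/10.
E[α(G)] ≥ n − E[|E(G)|] = 188 − 187/10 = 1693/10.
Numerically: ≈ 169.300.
(This is only a lower bound; the true E[α(G)] may be larger.)

E[α(G)] ≥ 1693/10 ≈ 169.300.


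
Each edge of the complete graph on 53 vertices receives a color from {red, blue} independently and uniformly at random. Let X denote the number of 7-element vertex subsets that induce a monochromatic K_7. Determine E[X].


Let X = Σ_S X_S over the C(53, 7) = 154143080 subsets S of size 7, where X_S = 1 if the K_7 on S is monochromatic.
For a fixed S, the K_7 on S has C(7, 2) = 21 edges. P[all 21 edges red] = (1/2)^21, and likewise for blue, so P[monochromatic] = 2·(1/2)^21 = 2^{1 − 21} = 1/1048576.
By linearity of expectation: E[X] = C(53, 7) · 2^{1 − 21} = 154143080 · 1/1048576 = 19267885/131072.
Numerically: E[X] ≈ 147.0023.

E[X] = C(53,7)·2^(1−C(7,2)) = 19267885/131072 ≈ 147.0023.


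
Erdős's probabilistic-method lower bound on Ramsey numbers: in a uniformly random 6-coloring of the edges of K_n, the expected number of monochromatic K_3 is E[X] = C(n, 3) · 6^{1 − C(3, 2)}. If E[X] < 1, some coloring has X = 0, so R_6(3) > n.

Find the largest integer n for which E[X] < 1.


We need C(n, 3) · 6^{1 − 3} < 1, i.e. C(n, 3) < 6^{3 − 1} = 36.
Check values of n near the boundary:
  n = 3: C(3, 3) = 1; 1 < 36? YES
  n = 4: C(4, 3) = 4; 4 < 36? YES
  n = 5: C(5, 3) = 10; 10 < 36? YES
  n = 6: C(6, 3) = 20; 20 < 36? YES
  n = 7: C(7, 3) = 35; 35 < 36? YES
  n = 8: C(8, 3) = 56; 56 < 36? NO
  n = 9: C(9, 3) = 84; 84 < 36? NO
The largest n with C(n, 3) < 36 is n = 7 (where E[X] = 35/36 ≈ 0.97222). Hence R_6(3) > 7, i.e. R_6(3) ≥ 8.

Largest n = 7; hence R_6(3) > 7.


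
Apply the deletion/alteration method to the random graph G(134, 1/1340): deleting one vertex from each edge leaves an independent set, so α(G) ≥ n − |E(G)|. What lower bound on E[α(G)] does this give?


E[|E(G)|] = C(134, 2)·p = 8911 · (1/1340) = 133/20.
E[α(G)] ≥ n − E[|E(G)|] = 134 − 133/20 = 2547/20.
Numerically: ≈ 127.3500.
(This is only a lower bound; the true E[α(G)] may be larger.)

E[α(G)] ≥ 2547/20 ≈ 127.3500.


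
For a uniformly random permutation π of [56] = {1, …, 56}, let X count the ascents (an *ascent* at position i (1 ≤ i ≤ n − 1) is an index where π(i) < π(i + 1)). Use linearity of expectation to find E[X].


Write X = Σ X_I over i = 1, …, 55, with X_I the indicator of one ascent.
There are 55 indicators.
For each fixed i, the pair (π(i), π(i+1)) is a uniformly random ordered pair of distinct values from {1, …, 56}; by symmetry P[π(i) < π(i+1)] = 1/2.
By linearity: E[X] = 55 · (1/2) = (56 − 1) · (1/2) = 55/2 ≈ 27.5000.

E[X] = 55/2 = 27.5000.


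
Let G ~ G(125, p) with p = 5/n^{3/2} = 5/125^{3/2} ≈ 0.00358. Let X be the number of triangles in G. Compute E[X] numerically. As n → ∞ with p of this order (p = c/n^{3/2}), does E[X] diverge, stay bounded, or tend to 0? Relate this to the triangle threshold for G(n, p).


Number of potential triangles: C(125, 3) = 317750.
Each occurs with probability p³ ≈ (0.00358)³ ≈ 4.57947e-08.
By linearity: E[X] = C(125, 3)·p³ ≈ 317750 · 4.57947e-08 ≈ 0.015.
Since α = 3/2 > 1, p = c/n^{3/2} = o(1/n) is below the triangle threshold p ~ 1/n. Asymptotically E[X] ~ (c³/6)·n^{3(1−α)} = (5³/6)·n^{-1.5} → 0, so by Markov's inequality G has no triangles w.h.p.

E[X] ≈ 0.015; in regime p = Θ(1/n^{3/2}) E[X] tends to 0 (below the triangle threshold p ~ 1/n).


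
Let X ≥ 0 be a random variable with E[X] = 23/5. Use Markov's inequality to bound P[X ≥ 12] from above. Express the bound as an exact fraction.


μ = E[X] = 23/5, a = 12.
Markov: P[X ≥ 12] ≤ μ/a = (23/5)/12 = 23/60.
Numerically: ≈ 0.383333.
(Since a = 12 > μ = 4.600000, the bound 23/60 is < 1 and informative.)

P[X ≥ 12] ≤ 23/60 ≈ 0.383333.


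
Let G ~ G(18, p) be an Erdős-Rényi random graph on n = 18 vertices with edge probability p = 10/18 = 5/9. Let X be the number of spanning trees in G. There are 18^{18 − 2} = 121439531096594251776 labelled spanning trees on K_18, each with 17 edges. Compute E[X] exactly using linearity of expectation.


K_18 has 18^{18 − 2} = 121439531096594251776 labelled spanning trees.
For each such spanning tree H, let X_H = 1 if all 17 edges of H are present in G. Then P[X_H = 1] = p^{17} = (5/9)^{17} = 762939453125/16677181699666569.
By linearity: E[X] = Σ_H E[X_H] = 121439531096594251776 · p^{17} = 121439531096594251776 · 762939453125/16677181699666569 = 50000000000000000/9.
Numerically: E[X] ≈ 5.56e+15.

E[X] = 121439531096594251776 · (5/9)^{17} = 50000000000000000/9 ≈ 5.56e+15.


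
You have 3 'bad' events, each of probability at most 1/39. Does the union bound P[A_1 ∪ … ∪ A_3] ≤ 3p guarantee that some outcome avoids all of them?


Union bound: P[∪_{i=1}^{3} A_i] ≤ Σ_i P[A_i] ≤ 3·p = 3·(1/39) = 1/13.
Numerically: 1/13 ≈ 0.07692.
Is 1/13 < 1? YES.
Since P[∪ A_i] ≤ 1/13 < 1, the complement has P[∩ A_i^c] ≥ 1 − 1/13 = 12/13 > 0, so some outcome avoids every A_i.

3·p = 1/13 ≈ 0.07692; existence CERTIFIED by the union bound.


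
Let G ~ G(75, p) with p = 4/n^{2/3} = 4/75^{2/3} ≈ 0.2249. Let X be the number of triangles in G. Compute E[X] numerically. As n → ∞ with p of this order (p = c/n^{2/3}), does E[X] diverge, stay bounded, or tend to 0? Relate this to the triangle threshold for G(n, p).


Number of potential triangles: C(75, 3) = 67525.
Each occurs with probability p³ ≈ (0.2249)³ ≈ 1.137778e-02.
By linearity: E[X] = C(75, 3)·p³ ≈ 67525 · 1.137778e-02 ≈ 768.2844.
Since α = 2/3 < 1, p = c/n^{2/3} ≫ 1/n is above the triangle threshold p ~ 1/n. Asymptotically E[X] ~ (c³/6)·n^{3(1−α)} = (4³/6)·n^{1} → ∞; triangles are abundant w.h.p.

E[X] ≈ 768.2844; in regime p = Θ(1/n^{2/3}) E[X] diverges (above the triangle threshold p ~ 1/n).


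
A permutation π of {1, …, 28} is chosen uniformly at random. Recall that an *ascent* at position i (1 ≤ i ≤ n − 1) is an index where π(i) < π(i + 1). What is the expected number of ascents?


Write X = Σ X_I over i = 1, …, 27, with X_I the indicator of one ascent.
There are 27 indicators.
For each fixed i, the pair (π(i), π(i+1)) is a uniformly random ordered pair of distinct values from {1, …, 28}; by symmetry P[π(i) < π(i+1)] = 1/2.
By linearity: E[X] = 27 · (1/2) = (28 − 1) · (1/2) = 27/2 ≈ 13.500.

E[X] = 27/2 = 13.500.


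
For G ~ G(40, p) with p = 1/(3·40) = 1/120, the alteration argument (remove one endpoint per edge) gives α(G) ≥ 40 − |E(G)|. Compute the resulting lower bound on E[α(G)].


E[|E(G)|] = C(40, 2)·p = 780 · (1/120) = 13/2.
E[α(G)] ≥ n − E[|E(G)|] = 40 − 13/2 = 67/2.
Numerically: ≈ 33.5000.
(This is only a lower bound; the true E[α(G)] may be larger.)

E[α(G)] ≥ 67/2 ≈ 33.5000.


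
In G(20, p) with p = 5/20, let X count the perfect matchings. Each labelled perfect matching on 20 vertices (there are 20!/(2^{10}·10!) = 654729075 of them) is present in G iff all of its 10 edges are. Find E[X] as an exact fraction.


K_20 has 20!/(2^{10}·10!) = 654729075 labelled perfect matchings.
For each such perfect matching H, let X_H = 1 if all 10 edges of H are present in G. Then P[X_H = 1] = p^{10} = (1/4)^{10} = 1/1048576.
By linearity of expectation: E[X] = Σ_H E[X_H] = 654729075 · p^{10} = 654729075 · 1/1048576 = 654729075/1048576.
Numerically: E[X] ≈ 624.

E[X] = 654729075 · (1/4)^{10} = 654729075/1048576 ≈ 624.


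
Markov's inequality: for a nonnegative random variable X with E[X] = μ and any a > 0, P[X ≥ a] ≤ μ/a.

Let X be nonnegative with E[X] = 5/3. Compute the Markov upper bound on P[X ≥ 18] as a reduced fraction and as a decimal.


μ = E[X] = 5/3, a = 18.
Markov: P[X ≥ 18] ≤ μ/a = (5/3)/18 = 5/54.
Numerically: ≈ 0.092593.
(Since a = 18 > μ = 1.666667, the bound 5/54 is < 1 and informative.)

P[X ≥ 18] ≤ 5/54 ≈ 0.092593.


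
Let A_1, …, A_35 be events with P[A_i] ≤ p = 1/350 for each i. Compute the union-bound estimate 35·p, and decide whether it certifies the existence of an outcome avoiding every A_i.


Union bound: P[∪_{i=1}^{35} A_i] ≤ Σ_i P[A_i] ≤ 35·p = 35·(1/350) = 1/10.
Numerically: 1/10 ≈ 0.10000.
Is 1/10 < 1? YES.
Since P[∪ A_i] ≤ 1/10 < 1, the complement has P[∩ A_i^c] ≥ 1 − 1/10 = 9/10 > 0, so some outcome avoids every A_i.

35·p = 1/10 ≈ 0.10000; existence CERTIFIED by the union bound.


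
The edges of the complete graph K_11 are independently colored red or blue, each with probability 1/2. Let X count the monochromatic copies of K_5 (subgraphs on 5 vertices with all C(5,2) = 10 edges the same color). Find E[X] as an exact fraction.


Let X = Σ_S X_S over the C(11, 5) = 462 subsets S of size 5, where X_S = 1 if the K_5 on S is monochromatic.
For a fixed S, the K_5 on S has C(5, 2) = 10 edges. P[all 10 edges red] = (1/2)^10, and likewise for blue, so P[monochromatic] = 2·(1/2)^10 = 2^{1 − 10} = 1/512.
Summing: E[X] = C(11, 5) · 2^{1 − 10} = 462 · 1/512 = 231/256.
Numerically: E[X] ≈ 0.9023.

E[X] = C(11,5)·2^(1−C(5,2)) = 231/256 ≈ 0.9023.


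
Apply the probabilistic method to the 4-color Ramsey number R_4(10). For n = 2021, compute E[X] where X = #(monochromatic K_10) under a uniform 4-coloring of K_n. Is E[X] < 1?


E[X] = C(2021, 10) · 4^{1 − 45} = 306347841644770462864800616 · 4^{−44} = 306347841644770462864800616/309485009821345068724781056.
As a reduced fraction: E[X] = 38293480205596307858100077/38685626227668133590597632 ≈ 0.9899.
Is E[X] < 1? YES.
Since E[X] < 1, there exists a 4-coloring of K_{2021} with no monochromatic K_10; hence R_4(10) > 2021.

E[X] = 38293480205596307858100077/38685626227668133590597632 ≈ 0.9899; E[X] < 1, so R_4(10) > 2021.


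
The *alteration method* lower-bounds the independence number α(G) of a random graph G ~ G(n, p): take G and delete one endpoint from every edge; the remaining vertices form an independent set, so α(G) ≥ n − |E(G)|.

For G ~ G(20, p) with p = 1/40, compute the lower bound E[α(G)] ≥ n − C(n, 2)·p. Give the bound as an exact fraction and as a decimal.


E[|E(G)|] = C(20, 2)·p = 190 · (1/40) = 19/4.
E[α(G)] ≥ n − E[|E(G)|] = 20 − 19/4 = 61/4.
Numerically: ≈ 15.250.
(This is only a lower bound; the true E[α(G)] may be larger.)

E[α(G)] ≥ 61/4 ≈ 15.250.


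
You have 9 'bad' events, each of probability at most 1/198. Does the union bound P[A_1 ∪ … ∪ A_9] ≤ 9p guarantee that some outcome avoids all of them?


Union bound: P[∪_{i=1}^{9} A_i] ≤ Σ_i P[A_i] ≤ 9·p = 9·(1/198) = 1/22.
Numerically: 1/22 ≈ 0.0455.
Is 1/22 < 1? YES.
Since P[∪ A_i] ≤ 1/22 < 1, the complement has P[∩ A_i^c] ≥ 1 − 1/22 = 21/22 > 0, so some outcome avoids every A_i.

9·p = 1/22 ≈ 0.0455; existence CERTIFIED by the union bound.


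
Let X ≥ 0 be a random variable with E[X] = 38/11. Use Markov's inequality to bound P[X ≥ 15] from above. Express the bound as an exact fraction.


μ = E[X] = 38/11, a = 15.
Markov: P[X ≥ 15] ≤ μ/a = (38/11)/15 = 38/165.
Numerically: ≈ 0.230303.
(Since a = 15 > μ = 3.454545, the bound 38/165 is < 1 and informative.)

P[X ≥ 15] ≤ 38/165 ≈ 0.230303.


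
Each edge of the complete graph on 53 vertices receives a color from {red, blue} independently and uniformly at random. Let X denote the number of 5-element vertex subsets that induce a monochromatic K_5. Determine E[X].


Let X = Σ_S X_S over the C(53, 5) = 2869685 subsets S of size 5, where X_S = 1 if the K_5 on S is monochromatic.
For a fixed S, the K_5 on S has C(5, 2) = 10 edges. P[all 10 edges red] = (1/2)^10, and likewise for blue, so P[monochromatic] = 2·(1/2)^10 = 2^{1 − 10} = 1/512.
By linearity: E[X] = C(53, 5) · 2^{1 − 10} = 2869685 · 1/512 = 2869685/512.
Numerically: E[X] ≈ 5604.8535.

E[X] = C(53,5)·2^(1−C(5,2)) = 2869685/512 ≈ 5604.8535.


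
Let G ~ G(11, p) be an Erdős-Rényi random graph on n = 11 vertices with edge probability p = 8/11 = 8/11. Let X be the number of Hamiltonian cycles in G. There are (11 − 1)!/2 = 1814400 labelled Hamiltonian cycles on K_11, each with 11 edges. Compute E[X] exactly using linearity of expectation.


K_11 has (11 − 1)!/2 = 1814400 labelled Hamiltonian cycles.
For each such Hamiltonian cycle H, let X_H = 1 if all 11 edges of H are present in G. Then P[X_H = 1] = p^{11} = (8/11)^{11} = 8589934592/285311670611.
Summing the indicators: E[X] = Σ_H E[X_H] = 1814400 · p^{11} = 1814400 · 8589934592/285311670611 = 15585577323724800/285311670611.
Numerically: E[X] ≈ 54626.5.

E[X] = 1814400 · (8/11)^{11} = 15585577323724800/285311670611 ≈ 54626.5.


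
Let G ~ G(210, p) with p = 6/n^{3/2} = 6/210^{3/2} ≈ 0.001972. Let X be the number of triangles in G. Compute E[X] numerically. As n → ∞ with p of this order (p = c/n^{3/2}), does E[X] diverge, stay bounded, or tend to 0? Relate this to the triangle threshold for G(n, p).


Number of potential triangles: C(210, 3) = 1521520.
Each occurs with probability p³ ≈ (0.001972)³ ≈ 7.664202e-09.
By linearity: E[X] = C(210, 3)·p³ ≈ 1521520 · 7.664202e-09 ≈ 0.0117.
Since α = 3/2 > 1, p = c/n^{3/2} = o(1/n) is below the triangle threshold p ~ 1/n. Asymptotically E[X] ~ (c³/6)·n^{3(1−α)} = (6³/6)·n^{-1.5} → 0, so by Markov's inequality G has no triangles w.h.p.

E[X] ≈ 0.0117; in regime p = Θ(1/n^{3/2}) E[X] tends to 0 (below the triangle threshold p ~ 1/n).


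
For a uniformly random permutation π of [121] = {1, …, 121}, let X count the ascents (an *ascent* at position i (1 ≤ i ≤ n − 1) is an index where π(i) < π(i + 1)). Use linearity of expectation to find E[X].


Write X = Σ X_I over i = 1, …, 120, with X_I the indicator of one ascent.
There are 120 indicators.
For each fixed i, the pair (π(i), π(i+1)) is a uniformly random ordered pair of distinct values from {1, …, 121}; by symmetry P[π(i) < π(i+1)] = 1/2.
By linearity: E[X] = 120 · (1/2) = (121 − 1) · (1/2) = 60 ≈ 60.00000.

E[X] = 60 = 60.00000.


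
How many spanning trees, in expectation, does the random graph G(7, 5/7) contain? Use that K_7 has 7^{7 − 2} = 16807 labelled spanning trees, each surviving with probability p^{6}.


K_7 has 7^{7 − 2} = 16807 labelled spanning trees.
For each such spanning tree H, let X_H = 1 if all 6 edges of H are present in G. Then P[X_H = 1] = p^{6} = (5/7)^{6} = 15625/117649.
By linearity of expectation: E[X] = Σ_H E[X_H] = 16807 · p^{6} = 16807 · 15625/117649 = 15625/7.
Numerically: E[X] ≈ 2.23e+03.

E[X] = 16807 · (5/7)^{6} = 15625/7 ≈ 2.23e+03.
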